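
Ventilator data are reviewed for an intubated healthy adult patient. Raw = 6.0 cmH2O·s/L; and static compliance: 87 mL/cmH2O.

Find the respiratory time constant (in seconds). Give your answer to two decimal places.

0.52

τ = R × C = 6.0 × 87 mL/cmH2O = 6.0 × 0.087 L/cmH2O = 0.522 s.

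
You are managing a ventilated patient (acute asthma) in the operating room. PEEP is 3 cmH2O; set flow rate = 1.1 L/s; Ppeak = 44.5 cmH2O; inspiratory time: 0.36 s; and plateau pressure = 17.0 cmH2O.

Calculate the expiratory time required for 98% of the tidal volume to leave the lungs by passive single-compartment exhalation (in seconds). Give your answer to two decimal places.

Vt = flow × Ti = 1.1 L/s × 0.36 s × 1000 mL/L = 396.0 mL.
R = (PIP − Pplat)/V̇ = (44.5 − 17.0) / 1.1 = 27.5/1.1 = 25.0 cmH2O·s/L.
C = Vt/(Pplat − PEEP) = 396.0 / (17.0 − 3) = 396.0/14.0 = 28.286 mL/cmH2O.
τ = R × C = 25.0 × 0.02829 L/cmH2O = 0.7073 s.
t = −τ·ln(1 − 0.98) = −0.7073·ln(0.02) = 2.767 s.

2.77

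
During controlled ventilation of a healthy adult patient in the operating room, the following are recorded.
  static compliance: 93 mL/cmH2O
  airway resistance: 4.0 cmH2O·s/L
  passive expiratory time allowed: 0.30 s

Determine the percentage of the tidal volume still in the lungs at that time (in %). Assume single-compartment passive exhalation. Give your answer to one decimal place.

44.6

τ = R × C = 4.0 × 93 mL/cmH2O = 4.0 × 0.093 L/cmH2O = 0.372 s.
Passive exhalation: V(t)/V₀ = e^(−t/τ) = e^(−0.30/0.372) = 0.4464.
Fraction remaining = 0.4464 → 44.64%.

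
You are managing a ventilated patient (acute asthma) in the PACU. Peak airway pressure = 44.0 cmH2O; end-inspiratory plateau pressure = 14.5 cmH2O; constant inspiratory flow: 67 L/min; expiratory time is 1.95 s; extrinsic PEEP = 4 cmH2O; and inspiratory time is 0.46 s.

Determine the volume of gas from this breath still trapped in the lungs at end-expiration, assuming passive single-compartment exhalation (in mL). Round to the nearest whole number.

114

Flow: 67 L/min ÷ 60 = 1.1167 L/s.
Vt = flow × Ti = 1.1167 L/s × 0.46 s × 1000 mL/L = 513.68 mL.
R = (PIP − Pplat)/V̇ = (44.0 − 14.5) / 1.1167 = 29.5/1.1167 = 26.417 cmH2O·s/L.
C = Vt/(Pplat − PEEP) = 513.68 / (14.5 − 4) = 513.68/10.5 = 48.922 mL/cmH2O.
τ = R × C = 26.417 × 0.04892 L/cmH2O = 1.292 s.
Fraction remaining = e^(−Te/τ) = e^(−1.95/1.292) = 0.2211.
Trapped volume = 513.68 × 0.2211 = 113.57 mL.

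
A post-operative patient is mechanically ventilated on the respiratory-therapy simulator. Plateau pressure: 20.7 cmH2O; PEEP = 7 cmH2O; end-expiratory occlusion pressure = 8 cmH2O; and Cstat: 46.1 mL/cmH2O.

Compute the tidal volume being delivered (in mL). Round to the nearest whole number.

End-expiratory occlusion gives total PEEP = 8 cmH2O (intrinsic PEEP = 8 − 7 = 1). Use total PEEP for the elastic gradient.
Vt = Cstat × (Pplat − PEEPtotal) = 46.1 × (20.7 − 8) = 46.1 × 12.7 = 585.47 mL.

585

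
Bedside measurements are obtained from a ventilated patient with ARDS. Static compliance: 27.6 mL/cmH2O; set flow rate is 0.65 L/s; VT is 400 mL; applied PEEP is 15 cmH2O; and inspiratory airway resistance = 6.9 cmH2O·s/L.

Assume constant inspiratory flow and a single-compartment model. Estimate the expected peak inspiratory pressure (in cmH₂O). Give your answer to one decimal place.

34.0

Equation of motion (constant flow): PIP = Vt/C + R·V̇ + PEEP.
PIP = 400/27.6 + 6.9×0.65 + 15 = 14.493 + 4.485 + 15 = 33.978 cmH2O.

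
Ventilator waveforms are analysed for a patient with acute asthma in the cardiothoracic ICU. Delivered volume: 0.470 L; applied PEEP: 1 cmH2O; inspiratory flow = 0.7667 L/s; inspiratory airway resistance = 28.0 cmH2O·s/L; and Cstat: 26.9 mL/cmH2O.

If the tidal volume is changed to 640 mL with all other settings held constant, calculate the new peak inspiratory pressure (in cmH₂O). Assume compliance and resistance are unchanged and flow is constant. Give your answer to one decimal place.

46.3

PIP = Vt/C + R·V̇ + PEEP (constant-flow equation of motion).
Only the elastic term changes: ΔPIP = ΔVt / C = (640 − 470) / 26.9 = 6.32 cmH2O.
Original PIP = 470/26.9 + 28.0×0.7667 + 1 = 39.94 cmH2O; new PIP = 39.94 + (6.32) = 46.26 cmH2O.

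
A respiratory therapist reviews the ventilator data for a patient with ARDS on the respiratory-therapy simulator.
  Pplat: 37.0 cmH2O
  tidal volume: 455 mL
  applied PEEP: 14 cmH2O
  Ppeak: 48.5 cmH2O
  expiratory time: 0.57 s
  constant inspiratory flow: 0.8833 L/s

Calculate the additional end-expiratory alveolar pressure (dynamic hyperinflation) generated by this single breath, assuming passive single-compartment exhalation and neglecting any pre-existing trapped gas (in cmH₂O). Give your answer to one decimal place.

R = (PIP − Pplat)/V̇ = (48.5 − 37.0) / 0.8833 = 11.5/0.8833 = 13.019 cmH2O·s/L.
C = Vt/(Pplat − PEEP) = 455.0 / (37.0 − 14) = 455.0/23.0 = 19.783 mL/cmH2O.
τ = R × C = 13.019 × 0.01978 L/cmH2O = 0.2575 s.
Fraction remaining = e^(−Te/τ) = e^(−0.57/0.2575) = 0.1093; trapped volume = 455.0 × 0.1093 = 49.732 mL.
Additional alveolar pressure from trapping ≈ V_trapped / C = 49.732 / 19.783 = 2.514 cmH2O.

2.5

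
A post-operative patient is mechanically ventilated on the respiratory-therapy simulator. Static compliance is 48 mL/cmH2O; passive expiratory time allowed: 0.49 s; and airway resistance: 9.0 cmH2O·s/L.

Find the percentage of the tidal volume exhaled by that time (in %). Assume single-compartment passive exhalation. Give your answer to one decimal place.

τ = R × C = 9.0 × 48 mL/cmH2O = 9.0 × 0.048 L/cmH2O = 0.432 s.
Passive exhalation: V(t)/V₀ = e^(−t/τ) = e^(−0.49/0.432) = 0.3217.
Fraction exhaled = 1 − 0.3217 = 0.6783 → 67.83%.

67.8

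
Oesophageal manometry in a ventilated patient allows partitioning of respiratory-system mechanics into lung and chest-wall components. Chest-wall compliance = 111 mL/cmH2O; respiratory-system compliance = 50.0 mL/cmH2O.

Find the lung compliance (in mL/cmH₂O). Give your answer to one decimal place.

1/CL = 1/Crs − 1/Ccw.
1/CL = 1/50.0 − 1/111 = 0.01099.
CL = 90.992 mL/cmH2O.

91.0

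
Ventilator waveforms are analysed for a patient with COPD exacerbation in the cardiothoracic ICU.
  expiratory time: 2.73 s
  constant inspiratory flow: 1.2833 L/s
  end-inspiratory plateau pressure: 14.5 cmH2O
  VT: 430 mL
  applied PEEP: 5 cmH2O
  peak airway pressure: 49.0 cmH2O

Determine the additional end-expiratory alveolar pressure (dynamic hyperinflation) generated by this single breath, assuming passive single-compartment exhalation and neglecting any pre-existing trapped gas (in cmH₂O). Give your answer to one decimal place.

1.0

R = (PIP − Pplat)/V̇ = (49.0 − 14.5) / 1.2833 = 34.5/1.2833 = 26.884 cmH2O·s/L.
C = Vt/(Pplat − PEEP) = 430.0 / (14.5 − 5) = 430.0/9.5 = 45.263 mL/cmH2O.
τ = R × C = 26.884 × 0.04526 L/cmH2O = 1.217 s.
Fraction remaining = e^(−Te/τ) = e^(−2.73/1.217) = 0.1061; trapped volume = 430.0 × 0.1061 = 45.623 mL.
Additional alveolar pressure from trapping ≈ V_trapped / C = 45.623 / 45.263 = 1.008 cmH2O.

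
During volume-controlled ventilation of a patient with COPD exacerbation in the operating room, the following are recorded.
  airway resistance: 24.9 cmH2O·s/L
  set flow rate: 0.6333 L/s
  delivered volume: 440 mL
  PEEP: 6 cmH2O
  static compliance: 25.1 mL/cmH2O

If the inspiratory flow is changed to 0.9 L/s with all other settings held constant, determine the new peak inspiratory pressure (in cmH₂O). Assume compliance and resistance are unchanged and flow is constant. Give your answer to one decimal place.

45.9

PIP = Vt/C + R·V̇ + PEEP (constant-flow equation of motion).
Only the resistive term changes: ΔPIP = R × ΔV̇ = 24.9 × (0.9 − 0.6333) = 24.9 × 0.2667 = 6.641 cmH2O.
Original PIP = 440/25.1 + 24.9×0.6333 + 6 = 39.299 cmH2O; new PIP = 39.299 + (6.641) = 45.94 cmH2O.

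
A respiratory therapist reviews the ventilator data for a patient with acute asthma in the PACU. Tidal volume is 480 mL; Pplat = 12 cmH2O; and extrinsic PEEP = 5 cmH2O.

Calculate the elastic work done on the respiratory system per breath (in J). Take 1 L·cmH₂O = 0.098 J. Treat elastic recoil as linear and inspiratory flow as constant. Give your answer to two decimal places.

Elastic work ≈ ½ × (Pplat − PEEP) × Vt = 0.5 × (12 − 5) × 0.480 L = 0.5 × 7.0 × 0.480 = 1.68 L·cmH2O.
× 0.098 J/(L·cmH2O) → 0.1646 J.

0.16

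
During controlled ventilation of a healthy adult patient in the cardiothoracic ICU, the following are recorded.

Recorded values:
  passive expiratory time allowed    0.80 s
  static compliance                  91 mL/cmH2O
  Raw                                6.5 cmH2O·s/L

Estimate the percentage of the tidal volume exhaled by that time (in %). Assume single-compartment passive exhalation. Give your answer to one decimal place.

74.1

τ = R × C = 6.5 × 91 mL/cmH2O = 6.5 × 0.091 L/cmH2O = 0.5915 s.
Passive exhalation: V(t)/V₀ = e^(−t/τ) = e^(−0.80/0.5915) = 0.2586.
Fraction exhaled = 1 − 0.2586 = 0.7414 → 74.14%.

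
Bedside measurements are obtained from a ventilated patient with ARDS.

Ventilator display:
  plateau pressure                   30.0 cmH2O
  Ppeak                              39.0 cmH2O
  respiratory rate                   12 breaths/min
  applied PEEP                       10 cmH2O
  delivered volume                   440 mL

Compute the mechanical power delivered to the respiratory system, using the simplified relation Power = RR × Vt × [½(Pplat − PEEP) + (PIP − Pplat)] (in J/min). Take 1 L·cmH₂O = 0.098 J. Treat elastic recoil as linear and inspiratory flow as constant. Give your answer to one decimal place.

Per-breath work = Vt × [½(Pplat−PEEP) + (PIP−Pplat)] = 0.440 × [0.5×20.0 + 9.0] = 0.440 × 19.0 = 8.36 L·cmH2O.
Power = 12 × 8.36 = 100.32 L·cmH2O/min.
× 0.098 J/(L·cmH2O) → 9.831 J/min.

9.8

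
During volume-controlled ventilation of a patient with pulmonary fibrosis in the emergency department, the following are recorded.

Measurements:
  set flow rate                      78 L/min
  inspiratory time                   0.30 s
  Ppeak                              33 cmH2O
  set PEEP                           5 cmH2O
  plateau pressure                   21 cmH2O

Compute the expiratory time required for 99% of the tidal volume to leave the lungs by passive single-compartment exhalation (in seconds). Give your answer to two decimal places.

1.04

Flow: 78 L/min ÷ 60 = 1.3 L/s.
Vt = flow × Ti = 1.3 L/s × 0.30 s × 1000 mL/L = 390.0 mL.
R = (PIP − Pplat)/V̇ = (33 − 21) / 1.3 = 12.0/1.3 = 9.231 cmH2O·s/L.
C = Vt/(Pplat − PEEP) = 390.0 / (21 − 5) = 390.0/16.0 = 24.375 mL/cmH2O.
τ = R × C = 9.231 × 0.02438 L/cmH2O = 0.2251 s.
t = −τ·ln(1 − 0.99) = −0.2251·ln(0.01) = 1.037 s.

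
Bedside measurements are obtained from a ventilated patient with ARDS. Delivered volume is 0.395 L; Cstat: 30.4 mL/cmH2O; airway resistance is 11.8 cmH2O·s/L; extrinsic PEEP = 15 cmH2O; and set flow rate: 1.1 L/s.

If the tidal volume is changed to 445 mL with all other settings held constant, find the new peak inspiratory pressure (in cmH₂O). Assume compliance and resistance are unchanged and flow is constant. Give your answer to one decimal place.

42.6

PIP = Vt/C + R·V̇ + PEEP (constant-flow equation of motion).
Only the elastic term changes: ΔPIP = ΔVt / C = (445 − 395) / 30.4 = 1.645 cmH2O.
Original PIP = 395/30.4 + 11.8×1.1 + 15 = 40.973 cmH2O; new PIP = 40.973 + (1.645) = 42.618 cmH2O.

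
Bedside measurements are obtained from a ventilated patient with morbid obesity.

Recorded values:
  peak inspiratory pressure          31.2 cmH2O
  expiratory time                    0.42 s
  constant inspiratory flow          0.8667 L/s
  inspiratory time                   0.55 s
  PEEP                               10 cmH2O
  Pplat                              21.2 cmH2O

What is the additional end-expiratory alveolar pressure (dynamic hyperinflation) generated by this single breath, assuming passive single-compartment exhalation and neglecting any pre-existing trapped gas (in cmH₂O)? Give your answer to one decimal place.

Vt = flow × Ti = 0.8667 L/s × 0.55 s × 1000 mL/L = 476.69 mL.
R = (PIP − Pplat)/V̇ = (31.2 − 21.2) / 0.8667 = 10.0/0.8667 = 11.538 cmH2O·s/L.
C = Vt/(Pplat − PEEP) = 476.69 / (21.2 − 10) = 476.69/11.2 = 42.562 mL/cmH2O.
τ = R × C = 11.538 × 0.04256 L/cmH2O = 0.4911 s.
Fraction remaining = e^(−Te/τ) = e^(−0.42/0.4911) = 0.4252; trapped volume = 476.69 × 0.4252 = 202.69 mL.
Additional alveolar pressure from trapping ≈ V_trapped / C = 202.69 / 42.562 = 4.762 cmH2O.

4.8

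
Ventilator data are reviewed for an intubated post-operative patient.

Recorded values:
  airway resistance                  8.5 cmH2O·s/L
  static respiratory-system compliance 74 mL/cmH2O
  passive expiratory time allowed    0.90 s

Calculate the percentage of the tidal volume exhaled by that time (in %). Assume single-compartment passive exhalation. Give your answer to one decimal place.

76.1

τ = R × C = 8.5 × 74 mL/cmH2O = 8.5 × 0.074 L/cmH2O = 0.629 s.
Passive exhalation: V(t)/V₀ = e^(−t/τ) = e^(−0.90/0.629) = 0.2391.
Fraction exhaled = 1 − 0.2391 = 0.7609 → 76.09%.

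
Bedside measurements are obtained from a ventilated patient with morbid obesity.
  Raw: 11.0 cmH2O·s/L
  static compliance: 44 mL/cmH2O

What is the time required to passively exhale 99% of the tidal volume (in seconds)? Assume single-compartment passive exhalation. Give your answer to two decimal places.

2.23

τ = R × C = 11.0 × 44 mL/cmH2O = 11.0 × 0.044 L/cmH2O = 0.484 s.
Exhaled fraction f = 1 − e^(−t/τ) → t = −τ·ln(1 − f) = −0.484·ln(0.01) = 2.229 s.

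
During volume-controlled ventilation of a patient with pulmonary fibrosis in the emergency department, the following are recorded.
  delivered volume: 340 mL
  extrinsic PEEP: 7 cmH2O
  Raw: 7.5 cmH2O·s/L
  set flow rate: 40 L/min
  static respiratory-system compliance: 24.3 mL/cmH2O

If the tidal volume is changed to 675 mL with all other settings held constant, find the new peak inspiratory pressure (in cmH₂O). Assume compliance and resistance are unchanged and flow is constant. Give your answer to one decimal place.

Flow: 40 L/min ÷ 60 = 0.6667 L/s.
PIP = Vt/C + R·V̇ + PEEP (constant-flow equation of motion).
Only the elastic term changes: ΔPIP = ΔVt / C = (675 − 340) / 24.3 = 13.786 cmH2O.
Original PIP = 340/24.3 + 7.5×0.6667 + 7 = 25.992 cmH2O; new PIP = 25.992 + (13.786) = 39.778 cmH2O.

39.8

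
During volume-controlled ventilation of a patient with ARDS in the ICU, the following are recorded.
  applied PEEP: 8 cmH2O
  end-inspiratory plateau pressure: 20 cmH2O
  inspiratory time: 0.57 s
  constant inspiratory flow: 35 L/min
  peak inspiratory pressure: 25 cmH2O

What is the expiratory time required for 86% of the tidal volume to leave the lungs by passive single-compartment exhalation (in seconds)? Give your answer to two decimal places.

0.47

Flow: 35 L/min ÷ 60 = 0.5833 L/s.
Vt = flow × Ti = 0.5833 L/s × 0.57 s × 1000 mL/L = 332.48 mL.
R = (PIP − Pplat)/V̇ = (25 − 20) / 0.5833 = 5.0/0.5833 = 8.572 cmH2O·s/L.
C = Vt/(Pplat − PEEP) = 332.48 / (20 − 8) = 332.48/12.0 = 27.707 mL/cmH2O.
τ = R × C = 8.572 × 0.02771 L/cmH2O = 0.2375 s.
t = −τ·ln(1 − 0.86) = −0.2375·ln(0.14) = 0.467 s.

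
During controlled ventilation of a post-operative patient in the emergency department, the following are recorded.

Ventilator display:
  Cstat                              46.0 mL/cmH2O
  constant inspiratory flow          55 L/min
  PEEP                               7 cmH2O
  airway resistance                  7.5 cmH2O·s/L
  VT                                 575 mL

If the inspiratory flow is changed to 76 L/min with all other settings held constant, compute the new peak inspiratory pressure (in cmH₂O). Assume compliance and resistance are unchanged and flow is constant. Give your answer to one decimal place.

Flow: 55 L/min ÷ 60 = 0.9167 L/s.
New flow: 76 L/min ÷ 60 = 1.2667 L/s.
PIP = Vt/C + R·V̇ + PEEP (constant-flow equation of motion).
Only the resistive term changes: ΔPIP = R × ΔV̇ = 7.5 × (1.2667 − 0.9167) = 7.5 × 0.35 = 2.625 cmH2O.
Original PIP = 575/46.0 + 7.5×0.9167 + 7 = 26.375 cmH2O; new PIP = 26.375 + (2.625) = 29.0 cmH2O.

29.0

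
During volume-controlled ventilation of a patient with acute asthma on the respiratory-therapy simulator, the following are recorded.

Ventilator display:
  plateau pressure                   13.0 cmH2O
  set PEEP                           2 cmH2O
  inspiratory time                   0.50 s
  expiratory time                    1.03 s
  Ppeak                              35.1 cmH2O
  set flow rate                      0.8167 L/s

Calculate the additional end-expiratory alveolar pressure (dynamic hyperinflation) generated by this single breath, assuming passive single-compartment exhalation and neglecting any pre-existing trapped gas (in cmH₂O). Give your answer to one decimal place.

3.9

Vt = flow × Ti = 0.8167 L/s × 0.50 s × 1000 mL/L = 408.35 mL.
R = (PIP − Pplat)/V̇ = (35.1 − 13.0) / 0.8167 = 22.1/0.8167 = 27.06 cmH2O·s/L.
C = Vt/(Pplat − PEEP) = 408.35 / (13.0 − 2) = 408.35/11.0 = 37.123 mL/cmH2O.
τ = R × C = 27.06 × 0.03712 L/cmH2O = 1.004 s.
Fraction remaining = e^(−Te/τ) = e^(−1.03/1.004) = 0.3585; trapped volume = 408.35 × 0.3585 = 146.39 mL.
Additional alveolar pressure from trapping ≈ V_trapped / C = 146.39 / 37.123 = 3.943 cmH2O.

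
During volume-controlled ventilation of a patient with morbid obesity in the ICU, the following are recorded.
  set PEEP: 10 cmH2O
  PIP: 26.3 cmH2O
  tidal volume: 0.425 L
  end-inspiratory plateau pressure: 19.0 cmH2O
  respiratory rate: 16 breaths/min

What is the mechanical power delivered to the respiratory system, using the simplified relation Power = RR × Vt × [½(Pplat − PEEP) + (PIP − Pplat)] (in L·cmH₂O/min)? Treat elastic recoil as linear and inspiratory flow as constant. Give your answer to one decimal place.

80.2

Per-breath work = Vt × [½(Pplat−PEEP) + (PIP−Pplat)] = 0.425 × [0.5×9.0 + 7.3] = 0.425 × 11.8 = 5.015 L·cmH2O.
Power = 16 × 5.015 = 80.24 L·cmH2O/min.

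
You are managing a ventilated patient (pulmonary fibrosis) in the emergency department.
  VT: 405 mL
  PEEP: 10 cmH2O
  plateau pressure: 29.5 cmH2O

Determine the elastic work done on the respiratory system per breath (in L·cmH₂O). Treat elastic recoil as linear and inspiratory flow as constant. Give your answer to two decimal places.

3.95

Elastic work ≈ ½ × (Pplat − PEEP) × Vt = 0.5 × (29.5 − 10) × 0.405 L = 0.5 × 19.5 × 0.405 = 3.949 L·cmH2O.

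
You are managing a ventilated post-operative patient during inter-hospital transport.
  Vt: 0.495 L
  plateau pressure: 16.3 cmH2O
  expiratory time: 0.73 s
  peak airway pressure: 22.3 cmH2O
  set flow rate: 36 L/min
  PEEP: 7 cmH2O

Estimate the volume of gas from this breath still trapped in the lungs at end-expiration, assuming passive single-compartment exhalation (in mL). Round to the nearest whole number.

126

Flow: 36 L/min ÷ 60 = 0.6 L/s.
R = (PIP − Pplat)/V̇ = (22.3 − 16.3) / 0.6 = 6.0/0.6 = 10.0 cmH2O·s/L.
C = Vt/(Pplat − PEEP) = 495.0 / (16.3 − 7) = 495.0/9.3 = 53.226 mL/cmH2O.
τ = R × C = 10.0 × 0.05323 L/cmH2O = 0.5323 s.
Fraction remaining = e^(−Te/τ) = e^(−0.73/0.5323) = 0.2537.
Trapped volume = 495.0 × 0.2537 = 125.58 mL.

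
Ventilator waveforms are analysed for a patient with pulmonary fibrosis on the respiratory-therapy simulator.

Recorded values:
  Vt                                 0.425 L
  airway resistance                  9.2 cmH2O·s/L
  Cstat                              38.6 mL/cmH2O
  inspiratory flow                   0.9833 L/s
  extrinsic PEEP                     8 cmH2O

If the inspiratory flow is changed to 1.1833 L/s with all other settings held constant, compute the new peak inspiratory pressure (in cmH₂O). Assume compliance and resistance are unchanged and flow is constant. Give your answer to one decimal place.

29.9

PIP = Vt/C + R·V̇ + PEEP (constant-flow equation of motion).
Only the resistive term changes: ΔPIP = R × ΔV̇ = 9.2 × (1.1833 − 0.9833) = 9.2 × 0.2 = 1.84 cmH2O.
Original PIP = 425/38.6 + 9.2×0.9833 + 8 = 28.057 cmH2O; new PIP = 28.057 + (1.84) = 29.897 cmH2O.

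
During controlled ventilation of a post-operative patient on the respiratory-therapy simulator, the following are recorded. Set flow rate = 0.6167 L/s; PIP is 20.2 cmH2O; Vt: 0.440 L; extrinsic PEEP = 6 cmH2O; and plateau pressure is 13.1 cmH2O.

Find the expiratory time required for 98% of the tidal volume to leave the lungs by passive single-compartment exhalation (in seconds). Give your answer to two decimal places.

2.79

R = (PIP − Pplat)/V̇ = (20.2 − 13.1) / 0.6167 = 7.1/0.6167 = 11.513 cmH2O·s/L.
C = Vt/(Pplat − PEEP) = 440.0 / (13.1 − 6) = 440.0/7.1 = 61.972 mL/cmH2O.
τ = R × C = 11.513 × 0.06197 L/cmH2O = 0.7135 s.
t = −τ·ln(1 − 0.98) = −0.7135·ln(0.02) = 2.791 s.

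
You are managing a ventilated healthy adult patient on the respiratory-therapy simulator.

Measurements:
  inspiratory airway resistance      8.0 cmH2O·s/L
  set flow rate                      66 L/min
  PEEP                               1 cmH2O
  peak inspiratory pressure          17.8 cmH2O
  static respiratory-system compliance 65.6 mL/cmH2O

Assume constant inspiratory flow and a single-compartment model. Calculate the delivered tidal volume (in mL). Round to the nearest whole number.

525

Flow: 66 L/min ÷ 60 = 1.1 L/s.
Equation of motion (constant flow): PIP = Vt/C + R·V̇ + PEEP.
Vt/C = PIP − R·V̇ − PEEP = 17.8 − 8.8 − 1 = 8.0 cmH2O.
Vt = C × 8.0 = 65.6 × 8.0 = 524.8 mL.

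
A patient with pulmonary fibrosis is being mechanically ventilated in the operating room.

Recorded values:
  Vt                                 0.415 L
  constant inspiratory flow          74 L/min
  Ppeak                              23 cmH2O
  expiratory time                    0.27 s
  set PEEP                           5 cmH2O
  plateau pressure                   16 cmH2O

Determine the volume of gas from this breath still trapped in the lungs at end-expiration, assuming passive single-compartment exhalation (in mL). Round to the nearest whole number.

Flow: 74 L/min ÷ 60 = 1.2333 L/s.
R = (PIP − Pplat)/V̇ = (23 − 16) / 1.2333 = 7.0/1.2333 = 5.676 cmH2O·s/L.
C = Vt/(Pplat − PEEP) = 415.0 / (16 − 5) = 415.0/11.0 = 37.727 mL/cmH2O.
τ = R × C = 5.676 × 0.03773 L/cmH2O = 0.2142 s.
Fraction remaining = e^(−Te/τ) = e^(−0.27/0.2142) = 0.2835.
Trapped volume = 415.0 × 0.2835 = 117.65 mL.

118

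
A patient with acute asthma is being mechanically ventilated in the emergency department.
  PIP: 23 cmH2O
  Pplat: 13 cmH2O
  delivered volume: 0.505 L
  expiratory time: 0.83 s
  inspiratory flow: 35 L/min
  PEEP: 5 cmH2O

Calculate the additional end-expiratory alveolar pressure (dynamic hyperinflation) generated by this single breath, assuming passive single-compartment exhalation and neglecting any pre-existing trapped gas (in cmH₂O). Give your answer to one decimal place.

Flow: 35 L/min ÷ 60 = 0.5833 L/s.
R = (PIP − Pplat)/V̇ = (23 − 13) / 0.5833 = 10.0/0.5833 = 17.144 cmH2O·s/L.
C = Vt/(Pplat − PEEP) = 505.0 / (13 − 5) = 505.0/8.0 = 63.125 mL/cmH2O.
τ = R × C = 17.144 × 0.06313 L/cmH2O = 1.082 s.
Fraction remaining = e^(−Te/τ) = e^(−0.83/1.082) = 0.4644; trapped volume = 505.0 × 0.4644 = 234.52 mL.
Additional alveolar pressure from trapping ≈ V_trapped / C = 234.52 / 63.125 = 3.715 cmH2O.

3.7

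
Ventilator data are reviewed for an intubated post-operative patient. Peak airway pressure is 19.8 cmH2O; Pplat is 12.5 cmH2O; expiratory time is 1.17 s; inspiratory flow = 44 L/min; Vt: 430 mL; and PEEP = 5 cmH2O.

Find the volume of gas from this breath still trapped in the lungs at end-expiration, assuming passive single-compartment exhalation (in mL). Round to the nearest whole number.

55

Flow: 44 L/min ÷ 60 = 0.7333 L/s.
R = (PIP − Pplat)/V̇ = (19.8 − 12.5) / 0.7333 = 7.3/0.7333 = 9.955 cmH2O·s/L.
C = Vt/(Pplat − PEEP) = 430.0 / (12.5 − 5) = 430.0/7.5 = 57.333 mL/cmH2O.
τ = R × C = 9.955 × 0.05733 L/cmH2O = 0.5707 s.
Fraction remaining = e^(−Te/τ) = e^(−1.17/0.5707) = 0.1287.
Trapped volume = 430.0 × 0.1287 = 55.341 mL.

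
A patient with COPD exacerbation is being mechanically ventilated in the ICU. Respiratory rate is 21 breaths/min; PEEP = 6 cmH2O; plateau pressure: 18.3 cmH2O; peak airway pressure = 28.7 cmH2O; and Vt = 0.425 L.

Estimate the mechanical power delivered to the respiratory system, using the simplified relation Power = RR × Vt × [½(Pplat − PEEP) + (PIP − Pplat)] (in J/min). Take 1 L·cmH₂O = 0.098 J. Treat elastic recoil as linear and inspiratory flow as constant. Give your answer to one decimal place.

Per-breath work = Vt × [½(Pplat−PEEP) + (PIP−Pplat)] = 0.425 × [0.5×12.3 + 10.4] = 0.425 × 16.55 = 7.034 L·cmH2O.
Power = 21 × 7.034 = 147.71 L·cmH2O/min.
× 0.098 J/(L·cmH2O) → 14.476 J/min.

14.5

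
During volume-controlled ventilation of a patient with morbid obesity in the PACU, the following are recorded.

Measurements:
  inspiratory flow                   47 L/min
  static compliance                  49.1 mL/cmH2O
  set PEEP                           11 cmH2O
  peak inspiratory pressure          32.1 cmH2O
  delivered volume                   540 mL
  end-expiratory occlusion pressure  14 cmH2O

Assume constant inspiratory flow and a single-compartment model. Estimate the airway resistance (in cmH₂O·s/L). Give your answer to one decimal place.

9.1

Flow: 47 L/min ÷ 60 = 0.7833 L/s.
Total PEEP = 14 cmH2O (set 11 + intrinsic 3); this is the baseline alveolar pressure.
Equation of motion (constant flow): PIP = Vt/C + R·V̇ + PEEP.
R·V̇ = PIP − Vt/C − PEEP = 32.1 − 540/49.1 − 14 = 32.1 − 10.998 − 14 = 7.102 cmH2O.
R = 7.102 / 0.7833 = 9.067 cmH2O·s/L.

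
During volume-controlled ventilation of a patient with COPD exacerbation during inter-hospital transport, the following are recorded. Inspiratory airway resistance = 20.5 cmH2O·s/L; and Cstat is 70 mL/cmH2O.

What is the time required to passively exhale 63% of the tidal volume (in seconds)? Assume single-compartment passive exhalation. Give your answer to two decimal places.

1.43

τ = R × C = 20.5 × 70 mL/cmH2O = 20.5 × 0.070 L/cmH2O = 1.435 s.
Exhaled fraction f = 1 − e^(−t/τ) → t = −τ·ln(1 − f) = −1.435·ln(0.37) = 1.427 s.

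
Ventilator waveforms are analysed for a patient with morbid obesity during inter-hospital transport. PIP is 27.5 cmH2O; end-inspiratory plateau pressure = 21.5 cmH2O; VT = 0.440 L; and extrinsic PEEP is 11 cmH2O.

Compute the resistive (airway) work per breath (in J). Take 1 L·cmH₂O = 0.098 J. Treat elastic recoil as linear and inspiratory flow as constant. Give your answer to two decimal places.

With constant inspiratory flow the resistive pressure is constant at PIP − Pplat = 27.5 − 21.5 = 6.0 cmH2O, so resistive work = 6.0 × 0.440 = 2.64 L·cmH2O.
× 0.098 J/(L·cmH2O) → 0.2587 J.

0.26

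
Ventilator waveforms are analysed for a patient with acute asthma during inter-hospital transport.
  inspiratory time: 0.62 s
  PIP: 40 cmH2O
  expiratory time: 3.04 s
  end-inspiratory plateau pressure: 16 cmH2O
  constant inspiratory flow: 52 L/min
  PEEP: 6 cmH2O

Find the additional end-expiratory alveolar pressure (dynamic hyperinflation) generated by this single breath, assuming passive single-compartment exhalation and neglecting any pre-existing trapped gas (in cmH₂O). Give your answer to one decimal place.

Flow: 52 L/min ÷ 60 = 0.8667 L/s.
Vt = flow × Ti = 0.8667 L/s × 0.62 s × 1000 mL/L = 537.35 mL.
R = (PIP − Pplat)/V̇ = (40 − 16) / 0.8667 = 24.0/0.8667 = 27.691 cmH2O·s/L.
C = Vt/(Pplat − PEEP) = 537.35 / (16 − 6) = 537.35/10.0 = 53.735 mL/cmH2O.
τ = R × C = 27.691 × 0.05374 L/cmH2O = 1.488 s.
Fraction remaining = e^(−Te/τ) = e^(−3.04/1.488) = 0.1296; trapped volume = 537.35 × 0.1296 = 69.641 mL.
Additional alveolar pressure from trapping ≈ V_trapped / C = 69.641 / 53.735 = 1.296 cmH2O.

1.3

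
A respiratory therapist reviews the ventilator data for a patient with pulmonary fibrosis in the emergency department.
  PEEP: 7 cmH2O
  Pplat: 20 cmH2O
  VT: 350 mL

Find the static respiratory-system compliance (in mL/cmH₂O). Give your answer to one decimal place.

Cstat = Vt / (Pplat − PEEP) = 350 / (20 − 7) = 350 / 13.0 = 26.923 mL/cmH2O.

26.9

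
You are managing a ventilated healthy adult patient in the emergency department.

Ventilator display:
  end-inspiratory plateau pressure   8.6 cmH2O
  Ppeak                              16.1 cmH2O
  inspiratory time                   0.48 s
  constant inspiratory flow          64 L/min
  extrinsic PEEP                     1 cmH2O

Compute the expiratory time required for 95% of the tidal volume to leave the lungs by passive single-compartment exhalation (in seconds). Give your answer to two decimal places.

1.42

Flow: 64 L/min ÷ 60 = 1.0667 L/s.
Vt = flow × Ti = 1.0667 L/s × 0.48 s × 1000 mL/L = 512.02 mL.
R = (PIP − Pplat)/V̇ = (16.1 − 8.6) / 1.0667 = 7.5/1.0667 = 7.031 cmH2O·s/L.
C = Vt/(Pplat − PEEP) = 512.02 / (8.6 − 1) = 512.02/7.6 = 67.371 mL/cmH2O.
τ = R × C = 7.031 × 0.06737 L/cmH2O = 0.4737 s.
t = −τ·ln(1 − 0.95) = −0.4737·ln(0.05) = 1.419 s.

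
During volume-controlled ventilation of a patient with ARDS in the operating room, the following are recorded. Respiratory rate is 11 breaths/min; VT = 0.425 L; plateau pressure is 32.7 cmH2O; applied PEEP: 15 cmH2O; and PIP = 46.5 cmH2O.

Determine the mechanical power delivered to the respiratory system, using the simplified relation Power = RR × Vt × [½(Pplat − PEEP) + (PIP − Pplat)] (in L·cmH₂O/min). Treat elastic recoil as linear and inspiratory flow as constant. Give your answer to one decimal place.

105.9

Per-breath work = Vt × [½(Pplat−PEEP) + (PIP−Pplat)] = 0.425 × [0.5×17.7 + 13.8] = 0.425 × 22.65 = 9.626 L·cmH2O.
Power = 11 × 9.626 = 105.89 L·cmH2O/min.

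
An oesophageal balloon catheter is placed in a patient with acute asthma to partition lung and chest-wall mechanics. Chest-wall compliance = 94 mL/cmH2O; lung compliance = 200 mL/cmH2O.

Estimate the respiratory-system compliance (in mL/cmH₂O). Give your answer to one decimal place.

Lung and chest wall are elastances in series: 1/Crs = 1/CL + 1/Ccw.
1/Crs = 1/200 + 1/94 = 0.01564.
Crs = 63.939 mL/cmH2O.

63.9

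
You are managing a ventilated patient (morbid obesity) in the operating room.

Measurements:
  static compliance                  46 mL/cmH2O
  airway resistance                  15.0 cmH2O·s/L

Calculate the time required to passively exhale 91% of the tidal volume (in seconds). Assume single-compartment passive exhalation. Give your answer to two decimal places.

τ = R × C = 15.0 × 46 mL/cmH2O = 15.0 × 0.046 L/cmH2O = 0.69 s.
Exhaled fraction f = 1 − e^(−t/τ) → t = −τ·ln(1 − f) = −0.69·ln(0.09) = 1.661 s.

1.66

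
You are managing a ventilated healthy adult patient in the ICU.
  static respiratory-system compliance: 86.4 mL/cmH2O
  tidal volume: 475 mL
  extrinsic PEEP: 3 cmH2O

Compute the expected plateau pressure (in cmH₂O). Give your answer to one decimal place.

8.5

Pplat = PEEP + Vt / Cstat = 3 + 475 / 86.4 = 3 + 5.498 = 8.498 cmH2O.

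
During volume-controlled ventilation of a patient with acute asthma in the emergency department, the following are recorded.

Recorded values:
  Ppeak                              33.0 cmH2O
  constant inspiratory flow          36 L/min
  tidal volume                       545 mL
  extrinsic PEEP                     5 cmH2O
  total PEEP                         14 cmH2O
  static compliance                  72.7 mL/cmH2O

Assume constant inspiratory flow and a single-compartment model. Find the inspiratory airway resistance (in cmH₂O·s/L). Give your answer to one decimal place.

19.2

Flow: 36 L/min ÷ 60 = 0.6 L/s.
Total PEEP = 14 cmH2O (set 5 + intrinsic 9); this is the baseline alveolar pressure.
Equation of motion (constant flow): PIP = Vt/C + R·V̇ + PEEP.
R·V̇ = PIP − Vt/C − PEEP = 33.0 − 545/72.7 − 14 = 33.0 − 7.497 − 14 = 11.503 cmH2O.
R = 11.503 / 0.6 = 19.172 cmH2O·s/L.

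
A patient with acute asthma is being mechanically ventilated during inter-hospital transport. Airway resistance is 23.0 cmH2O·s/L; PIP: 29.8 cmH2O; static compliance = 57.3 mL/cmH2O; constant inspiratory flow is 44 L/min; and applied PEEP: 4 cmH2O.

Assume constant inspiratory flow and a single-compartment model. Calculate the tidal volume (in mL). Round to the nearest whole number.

512

Flow: 44 L/min ÷ 60 = 0.7333 L/s.
Equation of motion (constant flow): PIP = Vt/C + R·V̇ + PEEP.
Vt/C = PIP − R·V̇ − PEEP = 29.8 − 16.866 − 4 = 8.934 cmH2O.
Vt = C × 8.934 = 57.3 × 8.934 = 511.92 mL.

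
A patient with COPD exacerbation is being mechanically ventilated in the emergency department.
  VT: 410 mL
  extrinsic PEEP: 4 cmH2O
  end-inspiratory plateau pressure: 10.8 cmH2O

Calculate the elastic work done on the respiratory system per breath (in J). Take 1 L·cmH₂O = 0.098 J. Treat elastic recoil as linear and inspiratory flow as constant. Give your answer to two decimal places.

0.14

Elastic work ≈ ½ × (Pplat − PEEP) × Vt = 0.5 × (10.8 − 4) × 0.410 L = 0.5 × 6.8 × 0.410 = 1.394 L·cmH2O.
× 0.098 J/(L·cmH2O) → 0.1366 J.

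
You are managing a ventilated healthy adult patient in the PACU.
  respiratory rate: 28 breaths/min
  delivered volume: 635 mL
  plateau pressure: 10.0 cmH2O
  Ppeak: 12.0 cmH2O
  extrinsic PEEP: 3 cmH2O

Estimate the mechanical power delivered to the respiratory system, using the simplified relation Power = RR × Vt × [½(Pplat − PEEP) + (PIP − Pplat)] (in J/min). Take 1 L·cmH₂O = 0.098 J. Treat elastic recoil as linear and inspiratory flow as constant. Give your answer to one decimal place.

9.6

Per-breath work = Vt × [½(Pplat−PEEP) + (PIP−Pplat)] = 0.635 × [0.5×7.0 + 2.0] = 0.635 × 5.5 = 3.493 L·cmH2O.
Power = 28 × 3.493 = 97.804 L·cmH2O/min.
× 0.098 J/(L·cmH2O) → 9.585 J/min.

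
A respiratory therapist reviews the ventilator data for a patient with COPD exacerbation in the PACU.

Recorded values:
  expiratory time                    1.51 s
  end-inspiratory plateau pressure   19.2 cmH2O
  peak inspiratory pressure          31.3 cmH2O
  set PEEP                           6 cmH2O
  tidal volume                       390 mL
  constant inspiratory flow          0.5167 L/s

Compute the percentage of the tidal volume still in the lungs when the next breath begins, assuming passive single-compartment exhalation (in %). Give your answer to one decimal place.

11.3

R = (PIP − Pplat)/V̇ = (31.3 − 19.2) / 0.5167 = 12.1/0.5167 = 23.418 cmH2O·s/L.
C = Vt/(Pplat − PEEP) = 390.0 / (19.2 − 6) = 390.0/13.2 = 29.545 mL/cmH2O.
τ = R × C = 23.418 × 0.02955 L/cmH2O = 0.692 s.
Fraction remaining at end-expiration = e^(−Te/τ) = e^(−1.51/0.692) = 0.1128 → 11.28%.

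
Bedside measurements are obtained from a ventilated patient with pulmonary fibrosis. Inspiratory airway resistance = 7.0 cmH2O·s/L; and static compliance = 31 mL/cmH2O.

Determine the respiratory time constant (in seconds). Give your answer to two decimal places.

τ = R × C = 7.0 × 31 mL/cmH2O = 7.0 × 0.031 L/cmH2O = 0.217 s.

0.22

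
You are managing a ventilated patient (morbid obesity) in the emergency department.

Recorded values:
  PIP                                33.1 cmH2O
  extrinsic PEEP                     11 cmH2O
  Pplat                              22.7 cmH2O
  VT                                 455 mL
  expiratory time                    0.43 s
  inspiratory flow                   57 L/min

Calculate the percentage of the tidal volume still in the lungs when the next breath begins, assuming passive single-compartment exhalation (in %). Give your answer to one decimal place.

Flow: 57 L/min ÷ 60 = 0.95 L/s.
R = (PIP − Pplat)/V̇ = (33.1 − 22.7) / 0.95 = 10.4/0.95 = 10.947 cmH2O·s/L.
C = Vt/(Pplat − PEEP) = 455.0 / (22.7 − 11) = 455.0/11.7 = 38.889 mL/cmH2O.
τ = R × C = 10.947 × 0.03889 L/cmH2O = 0.4257 s.
Fraction remaining at end-expiration = e^(−Te/τ) = e^(−0.43/0.4257) = 0.3642 → 36.42%.

36.4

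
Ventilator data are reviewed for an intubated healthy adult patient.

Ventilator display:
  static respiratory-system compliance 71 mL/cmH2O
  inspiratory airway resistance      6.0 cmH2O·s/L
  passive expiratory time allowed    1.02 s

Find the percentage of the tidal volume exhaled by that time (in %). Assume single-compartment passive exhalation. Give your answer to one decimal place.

τ = R × C = 6.0 × 71 mL/cmH2O = 6.0 × 0.071 L/cmH2O = 0.426 s.
Passive exhalation: V(t)/V₀ = e^(−t/τ) = e^(−1.02/0.426) = 0.09123.
Fraction exhaled = 1 − 0.09123 = 0.9088 → 90.88%.

90.9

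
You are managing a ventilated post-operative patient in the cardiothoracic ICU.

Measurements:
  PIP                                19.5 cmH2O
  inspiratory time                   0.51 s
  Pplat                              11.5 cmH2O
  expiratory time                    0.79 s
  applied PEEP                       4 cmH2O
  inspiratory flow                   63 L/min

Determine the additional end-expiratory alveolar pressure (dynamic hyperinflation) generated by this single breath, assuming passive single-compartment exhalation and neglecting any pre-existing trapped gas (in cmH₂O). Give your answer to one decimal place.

Flow: 63 L/min ÷ 60 = 1.05 L/s.
Vt = flow × Ti = 1.05 L/s × 0.51 s × 1000 mL/L = 535.5 mL.
R = (PIP − Pplat)/V̇ = (19.5 − 11.5) / 1.05 = 8.0/1.05 = 7.619 cmH2O·s/L.
C = Vt/(Pplat − PEEP) = 535.5 / (11.5 − 4) = 535.5/7.5 = 71.4 mL/cmH2O.
τ = R × C = 7.619 × 0.0714 L/cmH2O = 0.544 s.
Fraction remaining = e^(−Te/τ) = e^(−0.79/0.544) = 0.2341; trapped volume = 535.5 × 0.2341 = 125.36 mL.
Additional alveolar pressure from trapping ≈ V_trapped / C = 125.36 / 71.4 = 1.756 cmH2O.

1.8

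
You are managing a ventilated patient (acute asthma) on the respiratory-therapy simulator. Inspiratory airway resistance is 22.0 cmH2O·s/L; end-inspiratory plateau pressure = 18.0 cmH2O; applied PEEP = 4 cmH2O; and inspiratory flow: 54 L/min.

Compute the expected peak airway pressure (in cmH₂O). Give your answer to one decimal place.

Flow: 54 L/min ÷ 60 = 0.9 L/s.
PIP = Pplat + Raw × flow = 18.0 + 22.0 × 0.9 = 18.0 + 19.8 = 37.8 cmH2O.

37.8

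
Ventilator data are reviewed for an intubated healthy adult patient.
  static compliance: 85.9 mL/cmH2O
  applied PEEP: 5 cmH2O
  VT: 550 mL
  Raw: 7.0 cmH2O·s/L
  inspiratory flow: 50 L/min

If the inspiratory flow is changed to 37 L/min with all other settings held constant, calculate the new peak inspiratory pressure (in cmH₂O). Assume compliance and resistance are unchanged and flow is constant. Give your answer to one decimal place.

15.7

Flow: 50 L/min ÷ 60 = 0.8333 L/s.
New flow: 37 L/min ÷ 60 = 0.6167 L/s.
PIP = Vt/C + R·V̇ + PEEP (constant-flow equation of motion).
Only the resistive term changes: ΔPIP = R × ΔV̇ = 7.0 × (0.6167 − 0.8333) = 7.0 × -0.2166 = -1.516 cmH2O.
Original PIP = 550/85.9 + 7.0×0.8333 + 5 = 17.236 cmH2O; new PIP = 17.236 + (-1.516) = 15.72 cmH2O.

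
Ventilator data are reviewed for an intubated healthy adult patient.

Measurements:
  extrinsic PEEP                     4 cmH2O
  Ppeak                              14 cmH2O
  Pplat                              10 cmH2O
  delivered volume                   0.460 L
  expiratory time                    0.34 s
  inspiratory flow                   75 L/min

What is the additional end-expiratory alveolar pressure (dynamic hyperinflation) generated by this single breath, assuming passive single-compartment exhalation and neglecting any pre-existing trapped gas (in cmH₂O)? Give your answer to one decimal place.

1.5

Flow: 75 L/min ÷ 60 = 1.25 L/s.
R = (PIP − Pplat)/V̇ = (14 − 10) / 1.25 = 4.0/1.25 = 3.2 cmH2O·s/L.
C = Vt/(Pplat − PEEP) = 460.0 / (10 − 4) = 460.0/6.0 = 76.667 mL/cmH2O.
τ = R × C = 3.2 × 0.07667 L/cmH2O = 0.2453 s.
Fraction remaining = e^(−Te/τ) = e^(−0.34/0.2453) = 0.2501; trapped volume = 460.0 × 0.2501 = 115.05 mL.
Additional alveolar pressure from trapping ≈ V_trapped / C = 115.05 / 76.667 = 1.501 cmH2O.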